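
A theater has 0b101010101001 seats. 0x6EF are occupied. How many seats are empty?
Convert 0b101010101001 (binary) → 2048 + 512 + 128 + 32 + 8 + 1 = 2729 (decimal)
Convert 0x6EF (hexadecimal) → 6×256 + 14×16 + 15 = 1775 (decimal)
Compute 2729 - 1775 = 954
954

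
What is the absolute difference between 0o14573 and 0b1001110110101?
Convert 0o14573 (octal) → 1×4096 + 4×512 + 5×64 + 7×8 + 3 = 6523 (decimal)
Convert 0b1001110110101 (binary) → 4096 + 512 + 256 + 128 + 32 + 16 + 4 + 1 = 5045 (decimal)
Compute |6523 - 5045| = 1478
1478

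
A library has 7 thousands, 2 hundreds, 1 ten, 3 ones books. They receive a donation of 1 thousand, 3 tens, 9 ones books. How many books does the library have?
Convert 7 thousands, 2 hundreds, 1 ten, 3 ones (place-value notation) → 7×1000 + 2×100 + 1×10 + 3 = 7213 (decimal)
Convert 1 thousand, 3 tens, 9 ones (place-value notation) → 1×1000 + 3×10 + 9 = 1039 (decimal)
Compute 7213 + 1039 = 8252
8252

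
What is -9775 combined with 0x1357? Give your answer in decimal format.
Convert 0x1357 (hexadecimal) → 1×4096 + 3×256 + 5×16 + 7 = 4951 (decimal)
Compute -9775 + 4951 = -4824
-4824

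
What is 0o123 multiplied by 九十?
Convert 0o123 (octal) → 1×64 + 2×8 + 3 = 83 (decimal)
Convert 九十 (Chinese numeral) → 9×10 = 90 (decimal)
Compute 83 × 90 = 7470
7470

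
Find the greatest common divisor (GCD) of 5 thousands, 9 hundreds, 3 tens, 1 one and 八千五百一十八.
Convert 5 thousands, 9 hundreds, 3 tens, 1 one (place-value notation) → 5×1000 + 9×100 + 3×10 + 1 = 5931 (decimal)
Convert 八千五百一十八 (Chinese numeral) → 8×1000 + 5×100 + 1×10 + 8 = 8518 (decimal)
Compute gcd(5931, 8518) = 1
1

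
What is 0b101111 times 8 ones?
Convert 0b101111 (binary) → 32 + 8 + 4 + 2 + 1 = 47 (decimal)
Convert 8 ones (place-value notation) → 8 (decimal)
Compute 47 × 8 = 376
376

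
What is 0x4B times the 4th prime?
Convert 0x4B (hexadecimal) → 4×16 + 11 = 75 (decimal)
Convert the 4th prime (prime index) → 7 (decimal)
Compute 75 × 7 = 525
525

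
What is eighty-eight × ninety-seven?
Convert eighty-eight (English words) → 88 (decimal)
Convert ninety-seven (English words) → 97 (decimal)
Compute 88 × 97 = 8536
8536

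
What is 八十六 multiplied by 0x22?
Convert 八十六 (Chinese numeral) → 8×10 + 6 = 86 (decimal)
Convert 0x22 (hexadecimal) → 2×16 + 2 = 34 (decimal)
Compute 86 × 34 = 2924
2924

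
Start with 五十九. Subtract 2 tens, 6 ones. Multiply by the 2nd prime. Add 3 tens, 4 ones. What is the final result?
Convert 五十九 (Chinese numeral) → 5×10 + 9 = 59 (decimal)
Start: 59
Convert 2 tens, 6 ones (place-value notation) → 2×10 + 6 = 26 (decimal)
59 - 26 = 33
Convert the 2nd prime (prime index) → 3 (decimal)
33 × 3 = 99
Convert 3 tens, 4 ones (place-value notation) → 3×10 + 4 = 34 (decimal)
99 + 34 = 133
133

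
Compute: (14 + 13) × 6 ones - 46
Convert 6 ones (place-value notation) → 6 (decimal)
Expression in decimal: (14 + 13) × 6 - 46
Parentheses first: 14 + 13 = 27
Multiply: 27 × 6 = 162
Subtract: 162 - 46 = 116
116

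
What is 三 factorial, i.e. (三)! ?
Convert 三 (Chinese numeral) → 3 (decimal)
Compute 3! = 6
6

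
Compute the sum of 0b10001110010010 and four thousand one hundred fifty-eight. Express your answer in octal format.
Convert 0b10001110010010 (binary) → 8192 + 512 + 256 + 128 + 16 + 2 = 9106 (decimal)
Convert four thousand one hundred fifty-eight (English words) → 4×1000 + 1×100 + 58 = 4158 (decimal)
Compute 9106 + 4158 = 13264
Convert 13264 (decimal) → 13264 = 3×4096 + 1×512 + 7×64 + 2×8 → 0o31720 (octal)
0o31720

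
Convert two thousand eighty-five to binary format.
Convert two thousand eighty-five (English words) → 2×1000 + 85 = 2085 (decimal)
Convert 2085 (decimal) → 2085 = 2048 + 32 + 4 + 1 → 0b100000100101 (binary)
0b100000100101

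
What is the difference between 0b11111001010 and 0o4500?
Convert 0b11111001010 (binary) → 1024 + 512 + 256 + 128 + 64 + 8 + 2 = 1994 (decimal)
Convert 0o4500 (octal) → 4×512 + 5×64 = 2368 (decimal)
Difference: |1994 - 2368| = 374
374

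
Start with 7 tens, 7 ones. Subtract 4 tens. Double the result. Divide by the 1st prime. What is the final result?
Convert 7 tens, 7 ones (place-value notation) → 7×10 + 7 = 77 (decimal)
Start: 77
Convert 4 tens (place-value notation) → 4×10 = 40 (decimal)
77 - 40 = 37
37 × 2 = 74
Convert the 1st prime (prime index) → 2 (decimal)
74 ÷ 2 = 37
37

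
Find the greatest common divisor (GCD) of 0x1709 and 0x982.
Convert 0x1709 (hexadecimal) → 1×4096 + 7×256 + 9 = 5897 (decimal)
Convert 0x982 (hexadecimal) → 9×256 + 8×16 + 2 = 2434 (decimal)
Compute gcd(5897, 2434) = 1
1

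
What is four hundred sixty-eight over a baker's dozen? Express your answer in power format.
Convert four hundred sixty-eight (English words) → 4×100 + 68 = 468 (decimal)
Convert a baker's dozen (colloquial) → 13 (decimal)
Compute 468 ÷ 13 = 36
Convert 36 (decimal) → 6^2 (power)
6^2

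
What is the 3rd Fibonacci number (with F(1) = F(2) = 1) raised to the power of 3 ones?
Convert the 3rd Fibonacci number (with F(1) = F(2) = 1) (Fibonacci index) → 1, 1, 2 → 2 (decimal)
Convert 3 ones (place-value notation) → 3 (decimal)
Compute 2 ^ 3 = 8
8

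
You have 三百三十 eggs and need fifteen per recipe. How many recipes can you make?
Convert 三百三十 (Chinese numeral) → 3×100 + 3×10 = 330 (decimal)
Convert fifteen (English words) → 15 (decimal)
Compute 330 ÷ 15 = 22
22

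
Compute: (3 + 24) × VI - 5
Convert VI (Roman numeral) → 5 + 1 = 6 (decimal)
Expression in decimal: (3 + 24) × 6 - 5
Parentheses first: 3 + 24 = 27
Multiply: 27 × 6 = 162
Subtract: 162 - 5 = 157
157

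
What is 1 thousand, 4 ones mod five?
Convert 1 thousand, 4 ones (place-value notation) → 1×1000 + 4 = 1004 (decimal)
Convert five (English words) → 5 (decimal)
Compute 1004 mod 5 = 4
4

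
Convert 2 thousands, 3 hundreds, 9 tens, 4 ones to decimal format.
Convert 2 thousands, 3 hundreds, 9 tens, 4 ones (place-value notation) → 2×1000 + 3×100 + 9×10 + 4 = 2394 (decimal)
2394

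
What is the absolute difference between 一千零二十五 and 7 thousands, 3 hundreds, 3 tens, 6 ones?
Convert 一千零二十五 (Chinese numeral) → 1×1000 + 2×10 + 5 = 1025 (decimal)
Convert 7 thousands, 3 hundreds, 3 tens, 6 ones (place-value notation) → 7×1000 + 3×100 + 3×10 + 6 = 7336 (decimal)
Compute |1025 - 7336| = 6311
6311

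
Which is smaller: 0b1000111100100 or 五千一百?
Convert 0b1000111100100 (binary) → 4096 + 256 + 128 + 64 + 32 + 4 = 4580 (decimal)
Convert 五千一百 (Chinese numeral) → 5×1000 + 1×100 = 5100 (decimal)
Compare 4580 vs 5100: smaller = 4580
4580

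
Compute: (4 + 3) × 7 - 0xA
Convert 0xA (hexadecimal) → 10 (decimal)
Expression in decimal: (4 + 3) × 7 - 10
Parentheses first: 4 + 3 = 7
Multiply: 7 × 7 = 49
Subtract: 49 - 10 = 39
39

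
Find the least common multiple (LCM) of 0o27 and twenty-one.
Convert 0o27 (octal) → 2×8 + 7 = 23 (decimal)
Convert twenty-one (English words) → 21 (decimal)
Compute lcm(23, 21) = 483
483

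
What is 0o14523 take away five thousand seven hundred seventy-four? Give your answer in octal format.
Convert 0o14523 (octal) → 1×4096 + 4×512 + 5×64 + 2×8 + 3 = 6483 (decimal)
Convert five thousand seven hundred seventy-four (English words) → 5×1000 + 7×100 + 74 = 5774 (decimal)
Compute 6483 - 5774 = 709
Convert 709 (decimal) → 709 = 1×512 + 3×64 + 5 → 0o1305 (octal)
0o1305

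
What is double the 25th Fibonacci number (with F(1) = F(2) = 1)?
The 25th Fibonacci number (with F(1) = F(2) = 1) = 75025
Compute 75025 × 2 = 150050
150050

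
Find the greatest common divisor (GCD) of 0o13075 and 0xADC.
Convert 0o13075 (octal) → 1×4096 + 3×512 + 7×8 + 5 = 5693 (decimal)
Convert 0xADC (hexadecimal) → 10×256 + 13×16 + 12 = 2780 (decimal)
Compute gcd(5693, 2780) = 1
1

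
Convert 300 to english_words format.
Convert 300 (decimal) → 300 = 3×100 → three hundred (English words)
three hundred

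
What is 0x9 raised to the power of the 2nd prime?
Convert 0x9 (hexadecimal) → 9 (decimal)
Convert the 2nd prime (prime index) → 3 (decimal)
Compute 9 ^ 3 = 729
729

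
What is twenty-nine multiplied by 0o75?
Convert twenty-nine (English words) → 29 (decimal)
Convert 0o75 (octal) → 7×8 + 5 = 61 (decimal)
Compute 29 × 61 = 1769
1769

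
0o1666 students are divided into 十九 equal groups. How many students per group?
Convert 0o1666 (octal) → 1×512 + 6×64 + 6×8 + 6 = 950 (decimal)
Convert 十九 (Chinese numeral) → 1×10 + 9 = 19 (decimal)
Compute 950 ÷ 19 = 50
50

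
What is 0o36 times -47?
Convert 0o36 (octal) → 3×8 + 6 = 30 (decimal)
Compute 30 × -47 = -1410
-1410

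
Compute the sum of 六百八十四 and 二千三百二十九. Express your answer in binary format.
Convert 六百八十四 (Chinese numeral) → 6×100 + 8×10 + 4 = 684 (decimal)
Convert 二千三百二十九 (Chinese numeral) → 2×1000 + 3×100 + 2×10 + 9 = 2329 (decimal)
Compute 684 + 2329 = 3013
Convert 3013 (decimal) → 3013 = 2048 + 512 + 256 + 128 + 64 + 4 + 1 → 0b101111000101 (binary)
0b101111000101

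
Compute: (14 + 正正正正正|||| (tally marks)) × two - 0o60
Convert 正正正正正|||| (tally marks) → 5 + 5 + 5 + 5 + 5 + 4 = 29 (decimal)
Convert two (English words) → 2 (decimal)
Convert 0o60 (octal) → 6×8 = 48 (decimal)
Expression in decimal: (14 + 29) × 2 - 48
Parentheses first: 14 + 29 = 43
Multiply: 43 × 2 = 86
Subtract: 86 - 48 = 38
38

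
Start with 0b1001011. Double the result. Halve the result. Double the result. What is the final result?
Convert 0b1001011 (binary) → 64 + 8 + 2 + 1 = 75 (decimal)
Start: 75
75 × 2 = 150
150 ÷ 2 = 75
75 × 2 = 150
150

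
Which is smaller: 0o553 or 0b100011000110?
Convert 0o553 (octal) → 5×64 + 5×8 + 3 = 363 (decimal)
Convert 0b100011000110 (binary) → 2048 + 128 + 64 + 4 + 2 = 2246 (decimal)
Compare 363 vs 2246: smaller = 363
363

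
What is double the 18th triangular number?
The 18th triangular number = 18×19/2 = 171
Compute 171 × 2 = 342
342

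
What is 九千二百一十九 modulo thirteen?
Convert 九千二百一十九 (Chinese numeral) → 9×1000 + 2×100 + 1×10 + 9 = 9219 (decimal)
Convert thirteen (English words) → 13 (decimal)
Compute 9219 mod 13 = 2
2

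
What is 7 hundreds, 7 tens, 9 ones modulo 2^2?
Convert 7 hundreds, 7 tens, 9 ones (place-value notation) → 7×100 + 7×10 + 9 = 779 (decimal)
Convert 2^2 (power) → 4 (decimal)
Compute 779 mod 4 = 3
3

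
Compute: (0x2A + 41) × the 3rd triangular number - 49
Convert 0x2A (hexadecimal) → 2×16 + 10 = 42 (decimal)
Convert the 3rd triangular number (triangular index) → 3×4/2 = 6 (decimal)
Expression in decimal: (42 + 41) × 6 - 49
Parentheses first: 42 + 41 = 83
Multiply: 83 × 6 = 498
Subtract: 498 - 49 = 449
449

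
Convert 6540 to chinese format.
Convert 6540 (decimal) → 6540 = 6×1000 + 5×100 + 4×10 → 六千五百四十 (Chinese numeral)
六千五百四十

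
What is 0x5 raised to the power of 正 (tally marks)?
Convert 0x5 (hexadecimal) → 5 (decimal)
Convert 正 (tally marks) → 5 (decimal)
Compute 5 ^ 5 = 3125
3125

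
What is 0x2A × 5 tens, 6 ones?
Convert 0x2A (hexadecimal) → 2×16 + 10 = 42 (decimal)
Convert 5 tens, 6 ones (place-value notation) → 5×10 + 6 = 56 (decimal)
Compute 42 × 56 = 2352
2352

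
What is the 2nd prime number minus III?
The 2nd prime number = 3
Convert III (Roman numeral) → 1 + 1 + 1 = 3 (decimal)
Compute 3 - 3 = 0
0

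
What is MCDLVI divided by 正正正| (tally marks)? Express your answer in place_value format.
Convert MCDLVI (Roman numeral) → 1000 + 400 + 50 + 5 + 1 = 1456 (decimal)
Convert 正正正| (tally marks) → 5 + 5 + 5 + 1 = 16 (decimal)
Compute 1456 ÷ 16 = 91
Convert 91 (decimal) → 91 = 9×10 + 1 → 9 tens, 1 one (place-value notation)
9 tens, 1 one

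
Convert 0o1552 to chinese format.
Convert 0o1552 (octal) → 1×512 + 5×64 + 5×8 + 2 = 874 (decimal)
Convert 874 (decimal) → 874 = 8×100 + 7×10 + 4 → 八百七十四 (Chinese numeral)
八百七十四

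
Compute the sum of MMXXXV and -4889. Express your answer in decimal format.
Convert MMXXXV (Roman numeral) → 1000 + 1000 + 10 + 10 + 10 + 5 = 2035 (decimal)
Compute 2035 + -4889 = -2854
-2854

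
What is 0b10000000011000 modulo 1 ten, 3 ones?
Convert 0b10000000011000 (binary) → 8192 + 16 + 8 = 8216 (decimal)
Convert 1 ten, 3 ones (place-value notation) → 1×10 + 3 = 13 (decimal)
Compute 8216 mod 13 = 0
0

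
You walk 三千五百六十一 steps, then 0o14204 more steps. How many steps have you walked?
Convert 三千五百六十一 (Chinese numeral) → 3×1000 + 5×100 + 6×10 + 1 = 3561 (decimal)
Convert 0o14204 (octal) → 1×4096 + 4×512 + 2×64 + 4 = 6276 (decimal)
Compute 3561 + 6276 = 9837
9837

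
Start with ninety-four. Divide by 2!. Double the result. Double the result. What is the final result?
Convert ninety-four (English words) → 94 (decimal)
Start: 94
Convert 2! (factorial) → 2 (decimal)
94 ÷ 2 = 47
47 × 2 = 94
94 × 2 = 188
188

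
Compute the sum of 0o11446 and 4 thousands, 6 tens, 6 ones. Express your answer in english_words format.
Convert 0o11446 (octal) → 1×4096 + 1×512 + 4×64 + 4×8 + 6 = 4902 (decimal)
Convert 4 thousands, 6 tens, 6 ones (place-value notation) → 4×1000 + 6×10 + 6 = 4066 (decimal)
Compute 4902 + 4066 = 8968
Convert 8968 (decimal) → 8968 = 8×1000 + 9×100 + 68 → eight thousand nine hundred sixty-eight (English words)
eight thousand nine hundred sixty-eight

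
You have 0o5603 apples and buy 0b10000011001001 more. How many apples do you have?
Convert 0o5603 (octal) → 5×512 + 6×64 + 3 = 2947 (decimal)
Convert 0b10000011001001 (binary) → 8192 + 128 + 64 + 8 + 1 = 8393 (decimal)
Compute 2947 + 8393 = 11340
11340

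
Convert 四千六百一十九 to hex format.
Convert 四千六百一十九 (Chinese numeral) → 4×1000 + 6×100 + 1×10 + 9 = 4619 (decimal)
Convert 4619 (decimal) → 4619 = 1×4096 + 2×256 + 11 → 0x120B (hexadecimal)
0x120B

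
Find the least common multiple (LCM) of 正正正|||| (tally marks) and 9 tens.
Convert 正正正|||| (tally marks) → 5 + 5 + 5 + 4 = 19 (decimal)
Convert 9 tens (place-value notation) → 9×10 = 90 (decimal)
Compute lcm(19, 90) = 1710
1710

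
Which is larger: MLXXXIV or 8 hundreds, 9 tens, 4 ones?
Convert MLXXXIV (Roman numeral) → 1000 + 50 + 10 + 10 + 10 + 4 = 1084 (decimal)
Convert 8 hundreds, 9 tens, 4 ones (place-value notation) → 8×100 + 9×10 + 4 = 894 (decimal)
Compare 1084 vs 894: larger = 1084
1084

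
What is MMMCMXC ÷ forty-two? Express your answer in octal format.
Convert MMMCMXC (Roman numeral) → 1000 + 1000 + 1000 + 900 + 90 = 3990 (decimal)
Convert forty-two (English words) → 42 (decimal)
Compute 3990 ÷ 42 = 95
Convert 95 (decimal) → 95 = 1×64 + 3×8 + 7 → 0o137 (octal)
0o137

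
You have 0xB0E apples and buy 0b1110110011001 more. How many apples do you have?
Convert 0xB0E (hexadecimal) → 11×256 + 14 = 2830 (decimal)
Convert 0b1110110011001 (binary) → 4096 + 2048 + 1024 + 256 + 128 + 16 + 8 + 1 = 7577 (decimal)
Compute 2830 + 7577 = 10407
10407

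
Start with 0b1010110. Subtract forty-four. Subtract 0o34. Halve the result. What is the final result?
Convert 0b1010110 (binary) → 64 + 16 + 4 + 2 = 86 (decimal)
Start: 86
Convert forty-four (English words) → 44 (decimal)
86 - 44 = 42
Convert 0o34 (octal) → 3×8 + 4 = 28 (decimal)
42 - 28 = 14
14 ÷ 2 = 7
7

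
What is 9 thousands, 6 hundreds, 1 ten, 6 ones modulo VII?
Convert 9 thousands, 6 hundreds, 1 ten, 6 ones (place-value notation) → 9×1000 + 6×100 + 1×10 + 6 = 9616 (decimal)
Convert VII (Roman numeral) → 5 + 1 + 1 = 7 (decimal)
Compute 9616 mod 7 = 5
5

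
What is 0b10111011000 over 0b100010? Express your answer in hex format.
Convert 0b10111011000 (binary) → 1024 + 256 + 128 + 64 + 16 + 8 = 1496 (decimal)
Convert 0b100010 (binary) → 32 + 2 = 34 (decimal)
Compute 1496 ÷ 34 = 44
Convert 44 (decimal) → 44 = 2×16 + 12 → 0x2C (hexadecimal)
0x2C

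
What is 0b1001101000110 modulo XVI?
Convert 0b1001101000110 (binary) → 4096 + 512 + 256 + 64 + 4 + 2 = 4934 (decimal)
Convert XVI (Roman numeral) → 10 + 5 + 1 = 16 (decimal)
Compute 4934 mod 16 = 6
6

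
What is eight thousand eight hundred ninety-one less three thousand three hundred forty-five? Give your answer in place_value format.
Convert eight thousand eight hundred ninety-one (English words) → 8×1000 + 8×100 + 91 = 8891 (decimal)
Convert three thousand three hundred forty-five (English words) → 3×1000 + 3×100 + 45 = 3345 (decimal)
Compute 8891 - 3345 = 5546
Convert 5546 (decimal) → 5546 = 5×1000 + 5×100 + 4×10 + 6 → 5 thousands, 5 hundreds, 4 tens, 6 ones (place-value notation)
5 thousands, 5 hundreds, 4 tens, 6 ones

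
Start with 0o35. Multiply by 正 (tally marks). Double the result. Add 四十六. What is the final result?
Convert 0o35 (octal) → 3×8 + 5 = 29 (decimal)
Start: 29
Convert 正 (tally marks) → 5 (decimal)
29 × 5 = 145
145 × 2 = 290
Convert 四十六 (Chinese numeral) → 4×10 + 6 = 46 (decimal)
290 + 46 = 336
336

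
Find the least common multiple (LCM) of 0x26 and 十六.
Convert 0x26 (hexadecimal) → 2×16 + 6 = 38 (decimal)
Convert 十六 (Chinese numeral) → 1×10 + 6 = 16 (decimal)
Compute lcm(38, 16) = 304
304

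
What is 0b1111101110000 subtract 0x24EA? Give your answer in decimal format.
Convert 0b1111101110000 (binary) → 4096 + 2048 + 1024 + 512 + 256 + 64 + 32 + 16 = 8048 (decimal)
Convert 0x24EA (hexadecimal) → 2×4096 + 4×256 + 14×16 + 10 = 9450 (decimal)
Compute 8048 - 9450 = -1402
-1402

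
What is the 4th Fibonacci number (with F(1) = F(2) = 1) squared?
The 4th Fibonacci number (with F(1) = F(2) = 1): 1, 1, 2, 3 → 3
Compute 3² = 3 × 3 = 9
9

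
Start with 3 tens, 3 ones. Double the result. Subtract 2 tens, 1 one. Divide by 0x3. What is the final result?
Convert 3 tens, 3 ones (place-value notation) → 3×10 + 3 = 33 (decimal)
Start: 33
33 × 2 = 66
Convert 2 tens, 1 one (place-value notation) → 2×10 + 1 = 21 (decimal)
66 - 21 = 45
Convert 0x3 (hexadecimal) → 3 (decimal)
45 ÷ 3 = 15
15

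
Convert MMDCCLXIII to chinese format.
Convert MMDCCLXIII (Roman numeral) → 1000 + 1000 + 500 + 100 + 100 + 50 + 10 + 1 + 1 + 1 = 2763 (decimal)
Convert 2763 (decimal) → 2763 = 2×1000 + 7×100 + 6×10 + 3 → 二千七百六十三 (Chinese numeral)
二千七百六十三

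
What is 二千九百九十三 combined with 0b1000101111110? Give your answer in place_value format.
Convert 二千九百九十三 (Chinese numeral) → 2×1000 + 9×100 + 9×10 + 3 = 2993 (decimal)
Convert 0b1000101111110 (binary) → 4096 + 256 + 64 + 32 + 16 + 8 + 4 + 2 = 4478 (decimal)
Compute 2993 + 4478 = 7471
Convert 7471 (decimal) → 7471 = 7×1000 + 4×100 + 7×10 + 1 → 7 thousands, 4 hundreds, 7 tens, 1 one (place-value notation)
7 thousands, 4 hundreds, 7 tens, 1 one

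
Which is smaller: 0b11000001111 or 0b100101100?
Convert 0b11000001111 (binary) → 1024 + 512 + 8 + 4 + 2 + 1 = 1551 (decimal)
Convert 0b100101100 (binary) → 256 + 32 + 8 + 4 = 300 (decimal)
Compare 1551 vs 300: smaller = 300
300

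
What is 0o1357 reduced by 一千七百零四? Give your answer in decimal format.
Convert 0o1357 (octal) → 1×512 + 3×64 + 5×8 + 7 = 751 (decimal)
Convert 一千七百零四 (Chinese numeral) → 1×1000 + 7×100 + 4 = 1704 (decimal)
Compute 751 - 1704 = -953
-953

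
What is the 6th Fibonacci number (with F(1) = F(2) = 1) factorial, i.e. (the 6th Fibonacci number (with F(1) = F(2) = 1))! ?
Convert the 6th Fibonacci number (with F(1) = F(2) = 1) (Fibonacci index) → 1, 1, 2, 3, 5, 8 → 8 (decimal)
Compute 8! = 40320
40320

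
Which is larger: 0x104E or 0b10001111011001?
Convert 0x104E (hexadecimal) → 1×4096 + 4×16 + 14 = 4174 (decimal)
Convert 0b10001111011001 (binary) → 8192 + 512 + 256 + 128 + 64 + 16 + 8 + 1 = 9177 (decimal)
Compare 4174 vs 9177: larger = 9177
9177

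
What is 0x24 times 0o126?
Convert 0x24 (hexadecimal) → 2×16 + 4 = 36 (decimal)
Convert 0o126 (octal) → 1×64 + 2×8 + 6 = 86 (decimal)
Compute 36 × 86 = 3096
3096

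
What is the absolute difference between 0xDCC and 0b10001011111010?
Convert 0xDCC (hexadecimal) → 13×256 + 12×16 + 12 = 3532 (decimal)
Convert 0b10001011111010 (binary) → 8192 + 512 + 128 + 64 + 32 + 16 + 8 + 2 = 8954 (decimal)
Compute |3532 - 8954| = 5422
5422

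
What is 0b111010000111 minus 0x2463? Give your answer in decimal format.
Convert 0b111010000111 (binary) → 2048 + 1024 + 512 + 128 + 4 + 2 + 1 = 3719 (decimal)
Convert 0x2463 (hexadecimal) → 2×4096 + 4×256 + 6×16 + 3 = 9315 (decimal)
Compute 3719 - 9315 = -5596
-5596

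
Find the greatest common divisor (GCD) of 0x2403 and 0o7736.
Convert 0x2403 (hexadecimal) → 2×4096 + 4×256 + 3 = 9219 (decimal)
Convert 0o7736 (octal) → 7×512 + 7×64 + 3×8 + 6 = 4062 (decimal)
Compute gcd(9219, 4062) = 3
3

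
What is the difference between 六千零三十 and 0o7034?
Convert 六千零三十 (Chinese numeral) → 6×1000 + 3×10 = 6030 (decimal)
Convert 0o7034 (octal) → 7×512 + 3×8 + 4 = 3612 (decimal)
Difference: |6030 - 3612| = 2418
2418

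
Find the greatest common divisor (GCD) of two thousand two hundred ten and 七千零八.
Convert two thousand two hundred ten (English words) → 2×1000 + 2×100 + 10 = 2210 (decimal)
Convert 七千零八 (Chinese numeral) → 7×1000 + 8 = 7008 (decimal)
Compute gcd(2210, 7008) = 2
2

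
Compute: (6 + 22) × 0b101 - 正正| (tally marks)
Convert 0b101 (binary) → 4 + 1 = 5 (decimal)
Convert 正正| (tally marks) → 5 + 5 + 1 = 11 (decimal)
Expression in decimal: (6 + 22) × 5 - 11
Parentheses first: 6 + 22 = 28
Multiply: 28 × 5 = 140
Subtract: 140 - 11 = 129
129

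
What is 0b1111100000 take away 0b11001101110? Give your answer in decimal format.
Convert 0b1111100000 (binary) → 512 + 256 + 128 + 64 + 32 = 992 (decimal)
Convert 0b11001101110 (binary) → 1024 + 512 + 64 + 32 + 8 + 4 + 2 = 1646 (decimal)
Compute 992 - 1646 = -654
-654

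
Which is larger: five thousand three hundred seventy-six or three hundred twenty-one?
Convert five thousand three hundred seventy-six (English words) → 5×1000 + 3×100 + 76 = 5376 (decimal)
Convert three hundred twenty-one (English words) → 3×100 + 21 = 321 (decimal)
Compare 5376 vs 321: larger = 5376
5376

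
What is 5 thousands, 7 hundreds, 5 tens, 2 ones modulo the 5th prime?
Convert 5 thousands, 7 hundreds, 5 tens, 2 ones (place-value notation) → 5×1000 + 7×100 + 5×10 + 2 = 5752 (decimal)
Convert the 5th prime (prime index) → 11 (decimal)
Compute 5752 mod 11 = 10
10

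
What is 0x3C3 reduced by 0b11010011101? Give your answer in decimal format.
Convert 0x3C3 (hexadecimal) → 3×256 + 12×16 + 3 = 963 (decimal)
Convert 0b11010011101 (binary) → 1024 + 512 + 128 + 16 + 8 + 4 + 1 = 1693 (decimal)
Compute 963 - 1693 = -730
-730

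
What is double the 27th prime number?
The 27th prime number = 103
Compute 103 × 2 = 206
206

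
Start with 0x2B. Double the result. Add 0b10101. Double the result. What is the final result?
Convert 0x2B (hexadecimal) → 2×16 + 11 = 43 (decimal)
Start: 43
43 × 2 = 86
Convert 0b10101 (binary) → 16 + 4 + 1 = 21 (decimal)
86 + 21 = 107
107 × 2 = 214
214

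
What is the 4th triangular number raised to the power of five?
Convert the 4th triangular number (triangular index) → 4×5/2 = 10 (decimal)
Convert five (English words) → 5 (decimal)
Compute 10 ^ 5 = 100000
100000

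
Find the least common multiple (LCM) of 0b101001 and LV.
Convert 0b101001 (binary) → 32 + 8 + 1 = 41 (decimal)
Convert LV (Roman numeral) → 50 + 5 = 55 (decimal)
Compute lcm(41, 55) = 2255
2255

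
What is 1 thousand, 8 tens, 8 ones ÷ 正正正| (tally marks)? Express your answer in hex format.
Convert 1 thousand, 8 tens, 8 ones (place-value notation) → 1×1000 + 8×10 + 8 = 1088 (decimal)
Convert 正正正| (tally marks) → 5 + 5 + 5 + 1 = 16 (decimal)
Compute 1088 ÷ 16 = 68
Convert 68 (decimal) → 68 = 4×16 + 4 → 0x44 (hexadecimal)
0x44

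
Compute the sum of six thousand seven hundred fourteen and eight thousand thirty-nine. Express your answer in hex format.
Convert six thousand seven hundred fourteen (English words) → 6×1000 + 7×100 + 14 = 6714 (decimal)
Convert eight thousand thirty-nine (English words) → 8×1000 + 39 = 8039 (decimal)
Compute 6714 + 8039 = 14753
Convert 14753 (decimal) → 14753 = 3×4096 + 9×256 + 10×16 + 1 → 0x39A1 (hexadecimal)
0x39A1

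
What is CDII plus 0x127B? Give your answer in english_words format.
Convert CDII (Roman numeral) → 400 + 1 + 1 = 402 (decimal)
Convert 0x127B (hexadecimal) → 1×4096 + 2×256 + 7×16 + 11 = 4731 (decimal)
Compute 402 + 4731 = 5133
Convert 5133 (decimal) → 5133 = 5×1000 + 1×100 + 33 → five thousand one hundred thirty-three (English words)
five thousand one hundred thirty-three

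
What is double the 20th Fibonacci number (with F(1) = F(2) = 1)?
The 20th Fibonacci number (with F(1) = F(2) = 1) = 6765
Compute 6765 × 2 = 13530
13530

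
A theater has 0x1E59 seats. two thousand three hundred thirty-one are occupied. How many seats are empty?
Convert 0x1E59 (hexadecimal) → 1×4096 + 14×256 + 5×16 + 9 = 7769 (decimal)
Convert two thousand three hundred thirty-one (English words) → 2×1000 + 3×100 + 31 = 2331 (decimal)
Compute 7769 - 2331 = 5438
5438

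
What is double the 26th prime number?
The 26th prime number = 101
Compute 101 × 2 = 202
202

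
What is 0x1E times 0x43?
Convert 0x1E (hexadecimal) → 1×16 + 14 = 30 (decimal)
Convert 0x43 (hexadecimal) → 4×16 + 3 = 67 (decimal)
Compute 30 × 67 = 2010
2010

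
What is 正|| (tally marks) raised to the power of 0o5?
Convert 正|| (tally marks) → 5 + 2 = 7 (decimal)
Convert 0o5 (octal) → 5 (decimal)
Compute 7 ^ 5 = 16807
16807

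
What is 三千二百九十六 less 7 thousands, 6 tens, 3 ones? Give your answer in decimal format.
Convert 三千二百九十六 (Chinese numeral) → 3×1000 + 2×100 + 9×10 + 6 = 3296 (decimal)
Convert 7 thousands, 6 tens, 3 ones (place-value notation) → 7×1000 + 6×10 + 3 = 7063 (decimal)
Compute 3296 - 7063 = -3767
-3767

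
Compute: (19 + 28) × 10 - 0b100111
Convert 0b100111 (binary) → 32 + 4 + 2 + 1 = 39 (decimal)
Expression in decimal: (19 + 28) × 10 - 39
Parentheses first: 19 + 28 = 47
Multiply: 47 × 10 = 470
Subtract: 470 - 39 = 431
431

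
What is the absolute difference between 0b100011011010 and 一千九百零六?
Convert 0b100011011010 (binary) → 2048 + 128 + 64 + 16 + 8 + 2 = 2266 (decimal)
Convert 一千九百零六 (Chinese numeral) → 1×1000 + 9×100 + 6 = 1906 (decimal)
Compute |2266 - 1906| = 360
360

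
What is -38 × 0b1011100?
Convert 0b1011100 (binary) → 64 + 16 + 8 + 4 = 92 (decimal)
Compute -38 × 92 = -3496
-3496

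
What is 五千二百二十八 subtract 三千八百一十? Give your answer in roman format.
Convert 五千二百二十八 (Chinese numeral) → 5×1000 + 2×100 + 2×10 + 8 = 5228 (decimal)
Convert 三千八百一十 (Chinese numeral) → 3×1000 + 8×100 + 1×10 = 3810 (decimal)
Compute 5228 - 3810 = 1418
Convert 1418 (decimal) → 1418 = 1000 + 400 + 10 + 5 + 1 + 1 + 1 → MCDXVIII (Roman numeral)
MCDXVIII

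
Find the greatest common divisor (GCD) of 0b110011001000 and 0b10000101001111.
Convert 0b110011001000 (binary) → 2048 + 1024 + 128 + 64 + 8 = 3272 (decimal)
Convert 0b10000101001111 (binary) → 8192 + 256 + 64 + 8 + 4 + 2 + 1 = 8527 (decimal)
Compute gcd(3272, 8527) = 1
1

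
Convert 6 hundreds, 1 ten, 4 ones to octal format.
Convert 6 hundreds, 1 ten, 4 ones (place-value notation) → 6×100 + 1×10 + 4 = 614 (decimal)
Convert 614 (decimal) → 614 = 1×512 + 1×64 + 4×8 + 6 → 0o1146 (octal)
0o1146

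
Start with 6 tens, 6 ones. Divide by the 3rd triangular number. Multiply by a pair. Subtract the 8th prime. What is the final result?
Convert 6 tens, 6 ones (place-value notation) → 6×10 + 6 = 66 (decimal)
Start: 66
Convert the 3rd triangular number (triangular index) → 3×4/2 = 6 (decimal)
66 ÷ 6 = 11
Convert a pair (colloquial) → 2 (decimal)
11 × 2 = 22
Convert the 8th prime (prime index) → 19 (decimal)
22 - 19 = 3
3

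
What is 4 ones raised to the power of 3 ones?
Convert 4 ones (place-value notation) → 4 (decimal)
Convert 3 ones (place-value notation) → 3 (decimal)
Compute 4 ^ 3 = 64
64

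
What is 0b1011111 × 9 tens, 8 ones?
Convert 0b1011111 (binary) → 64 + 16 + 8 + 4 + 2 + 1 = 95 (decimal)
Convert 9 tens, 8 ones (place-value notation) → 9×10 + 8 = 98 (decimal)
Compute 95 × 98 = 9310
9310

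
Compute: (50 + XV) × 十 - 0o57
Convert XV (Roman numeral) → 10 + 5 = 15 (decimal)
Convert 十 (Chinese numeral) → 1×10 = 10 (decimal)
Convert 0o57 (octal) → 5×8 + 7 = 47 (decimal)
Expression in decimal: (50 + 15) × 10 - 47
Parentheses first: 50 + 15 = 65
Multiply: 65 × 10 = 650
Subtract: 650 - 47 = 603
603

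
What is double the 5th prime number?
The 5th prime number = 11
Compute 11 × 2 = 22
22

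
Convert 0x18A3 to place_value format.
Convert 0x18A3 (hexadecimal) → 1×4096 + 8×256 + 10×16 + 3 = 6307 (decimal)
Convert 6307 (decimal) → 6307 = 6×1000 + 3×100 + 7 → 6 thousands, 3 hundreds, 7 ones (place-value notation)
6 thousands, 3 hundreds, 7 ones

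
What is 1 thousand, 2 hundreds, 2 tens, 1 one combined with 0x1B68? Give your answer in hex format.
Convert 1 thousand, 2 hundreds, 2 tens, 1 one (place-value notation) → 1×1000 + 2×100 + 2×10 + 1 = 1221 (decimal)
Convert 0x1B68 (hexadecimal) → 1×4096 + 11×256 + 6×16 + 8 = 7016 (decimal)
Compute 1221 + 7016 = 8237
Convert 8237 (decimal) → 8237 = 2×4096 + 2×16 + 13 → 0x202D (hexadecimal)
0x202D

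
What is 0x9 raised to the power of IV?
Convert 0x9 (hexadecimal) → 9 (decimal)
Convert IV (Roman numeral) → 4 (decimal)
Compute 9 ^ 4 = 6561
6561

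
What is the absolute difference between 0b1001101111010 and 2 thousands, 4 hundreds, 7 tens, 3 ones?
Convert 0b1001101111010 (binary) → 4096 + 512 + 256 + 64 + 32 + 16 + 8 + 2 = 4986 (decimal)
Convert 2 thousands, 4 hundreds, 7 tens, 3 ones (place-value notation) → 2×1000 + 4×100 + 7×10 + 3 = 2473 (decimal)
Compute |4986 - 2473| = 2513
2513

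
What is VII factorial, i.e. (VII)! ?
Convert VII (Roman numeral) → 5 + 1 + 1 = 7 (decimal)
Compute 7! = 5040
5040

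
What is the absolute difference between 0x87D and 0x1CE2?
Convert 0x87D (hexadecimal) → 8×256 + 7×16 + 13 = 2173 (decimal)
Convert 0x1CE2 (hexadecimal) → 1×4096 + 12×256 + 14×16 + 2 = 7394 (decimal)
Compute |2173 - 7394| = 5221
5221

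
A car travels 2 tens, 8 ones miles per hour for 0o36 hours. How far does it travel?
Convert 2 tens, 8 ones (place-value notation) → 2×10 + 8 = 28 (decimal)
Convert 0o36 (octal) → 3×8 + 6 = 30 (decimal)
Compute 28 × 30 = 840
840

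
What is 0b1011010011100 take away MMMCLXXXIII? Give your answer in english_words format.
Convert 0b1011010011100 (binary) → 4096 + 1024 + 512 + 128 + 16 + 8 + 4 = 5788 (decimal)
Convert MMMCLXXXIII (Roman numeral) → 1000 + 1000 + 1000 + 100 + 50 + 10 + 10 + 10 + 1 + 1 + 1 = 3183 (decimal)
Compute 5788 - 3183 = 2605
Convert 2605 (decimal) → 2605 = 2×1000 + 6×100 + 5 → two thousand six hundred five (English words)
two thousand six hundred five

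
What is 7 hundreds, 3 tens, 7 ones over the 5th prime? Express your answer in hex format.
Convert 7 hundreds, 3 tens, 7 ones (place-value notation) → 7×100 + 3×10 + 7 = 737 (decimal)
Convert the 5th prime (prime index) → 11 (decimal)
Compute 737 ÷ 11 = 67
Convert 67 (decimal) → 67 = 4×16 + 3 → 0x43 (hexadecimal)
0x43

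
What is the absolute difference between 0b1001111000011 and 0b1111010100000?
Convert 0b1001111000011 (binary) → 4096 + 512 + 256 + 128 + 64 + 2 + 1 = 5059 (decimal)
Convert 0b1111010100000 (binary) → 4096 + 2048 + 1024 + 512 + 128 + 32 = 7840 (decimal)
Compute |5059 - 7840| = 2781
2781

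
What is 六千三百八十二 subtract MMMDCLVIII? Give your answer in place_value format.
Convert 六千三百八十二 (Chinese numeral) → 6×1000 + 3×100 + 8×10 + 2 = 6382 (decimal)
Convert MMMDCLVIII (Roman numeral) → 1000 + 1000 + 1000 + 500 + 100 + 50 + 5 + 1 + 1 + 1 = 3658 (decimal)
Compute 6382 - 3658 = 2724
Convert 2724 (decimal) → 2724 = 2×1000 + 7×100 + 2×10 + 4 → 2 thousands, 7 hundreds, 2 tens, 4 ones (place-value notation)
2 thousands, 7 hundreds, 2 tens, 4 ones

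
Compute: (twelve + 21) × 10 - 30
Convert twelve (English words) → 12 (decimal)
Expression in decimal: (12 + 21) × 10 - 30
Parentheses first: 12 + 21 = 33
Multiply: 33 × 10 = 330
Subtract: 330 - 30 = 300
300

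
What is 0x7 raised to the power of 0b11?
Convert 0x7 (hexadecimal) → 7 (decimal)
Convert 0b11 (binary) → 2 + 1 = 3 (decimal)
Compute 7 ^ 3 = 343
343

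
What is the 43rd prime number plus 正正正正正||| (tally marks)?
The 43rd prime number = 191
Convert 正正正正正||| (tally marks) → 5 + 5 + 5 + 5 + 5 + 3 = 28 (decimal)
Compute 191 + 28 = 219
219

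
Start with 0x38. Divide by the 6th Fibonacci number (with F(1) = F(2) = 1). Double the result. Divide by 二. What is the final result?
Convert 0x38 (hexadecimal) → 3×16 + 8 = 56 (decimal)
Start: 56
Convert the 6th Fibonacci number (with F(1) = F(2) = 1) (Fibonacci index) → 1, 1, 2, 3, 5, 8 → 8 (decimal)
56 ÷ 8 = 7
7 × 2 = 14
Convert 二 (Chinese numeral) → 2 (decimal)
14 ÷ 2 = 7
7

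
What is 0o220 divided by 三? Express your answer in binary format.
Convert 0o220 (octal) → 2×64 + 2×8 = 144 (decimal)
Convert 三 (Chinese numeral) → 3 (decimal)
Compute 144 ÷ 3 = 48
Convert 48 (decimal) → 48 = 32 + 16 → 0b110000 (binary)
0b110000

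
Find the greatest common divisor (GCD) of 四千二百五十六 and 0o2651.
Convert 四千二百五十六 (Chinese numeral) → 4×1000 + 2×100 + 5×10 + 6 = 4256 (decimal)
Convert 0o2651 (octal) → 2×512 + 6×64 + 5×8 + 1 = 1449 (decimal)
Compute gcd(4256, 1449) = 7
7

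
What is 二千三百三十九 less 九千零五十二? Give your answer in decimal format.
Convert 二千三百三十九 (Chinese numeral) → 2×1000 + 3×100 + 3×10 + 9 = 2339 (decimal)
Convert 九千零五十二 (Chinese numeral) → 9×1000 + 5×10 + 2 = 9052 (decimal)
Compute 2339 - 9052 = -6713
-6713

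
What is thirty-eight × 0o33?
Convert thirty-eight (English words) → 38 (decimal)
Convert 0o33 (octal) → 3×8 + 3 = 27 (decimal)
Compute 38 × 27 = 1026
1026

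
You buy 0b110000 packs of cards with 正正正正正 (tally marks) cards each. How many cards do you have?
Convert 正正正正正 (tally marks) → 5 + 5 + 5 + 5 + 5 = 25 (decimal)
Convert 0b110000 (binary) → 32 + 16 = 48 (decimal)
Compute 25 × 48 = 1200
1200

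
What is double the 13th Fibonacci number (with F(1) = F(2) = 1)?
The 13th Fibonacci number (with F(1) = F(2) = 1): 1, 1, 2, 3, 5, 8, 13, 21, 34, 55, 89, 144, 233 → 233
Compute 233 × 2 = 466
466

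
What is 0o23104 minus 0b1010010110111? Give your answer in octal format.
Convert 0o23104 (octal) → 2×4096 + 3×512 + 1×64 + 4 = 9796 (decimal)
Convert 0b1010010110111 (binary) → 4096 + 1024 + 128 + 32 + 16 + 4 + 2 + 1 = 5303 (decimal)
Compute 9796 - 5303 = 4493
Convert 4493 (decimal) → 4493 = 1×4096 + 6×64 + 1×8 + 5 → 0o10615 (octal)
0o10615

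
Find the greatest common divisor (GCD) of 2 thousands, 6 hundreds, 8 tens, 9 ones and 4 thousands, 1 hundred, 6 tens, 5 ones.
Convert 2 thousands, 6 hundreds, 8 tens, 9 ones (place-value notation) → 2×1000 + 6×100 + 8×10 + 9 = 2689 (decimal)
Convert 4 thousands, 1 hundred, 6 tens, 5 ones (place-value notation) → 4×1000 + 1×100 + 6×10 + 5 = 4165 (decimal)
Compute gcd(2689, 4165) = 1
1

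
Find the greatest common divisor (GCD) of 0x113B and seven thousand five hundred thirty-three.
Convert 0x113B (hexadecimal) → 1×4096 + 1×256 + 3×16 + 11 = 4411 (decimal)
Convert seven thousand five hundred thirty-three (English words) → 7×1000 + 5×100 + 33 = 7533 (decimal)
Compute gcd(4411, 7533) = 1
1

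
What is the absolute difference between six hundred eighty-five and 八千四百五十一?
Convert six hundred eighty-five (English words) → 6×100 + 85 = 685 (decimal)
Convert 八千四百五十一 (Chinese numeral) → 8×1000 + 4×100 + 5×10 + 1 = 8451 (decimal)
Compute |685 - 8451| = 7766
7766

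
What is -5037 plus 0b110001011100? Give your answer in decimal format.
Convert 0b110001011100 (binary) → 2048 + 1024 + 64 + 16 + 8 + 4 = 3164 (decimal)
Compute -5037 + 3164 = -1873
-1873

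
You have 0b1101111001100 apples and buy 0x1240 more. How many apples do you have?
Convert 0b1101111001100 (binary) → 4096 + 2048 + 512 + 256 + 128 + 64 + 8 + 4 = 7116 (decimal)
Convert 0x1240 (hexadecimal) → 1×4096 + 2×256 + 4×16 = 4672 (decimal)
Compute 7116 + 4672 = 11788
11788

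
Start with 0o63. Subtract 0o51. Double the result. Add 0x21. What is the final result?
Convert 0o63 (octal) → 6×8 + 3 = 51 (decimal)
Start: 51
Convert 0o51 (octal) → 5×8 + 1 = 41 (decimal)
51 - 41 = 10
10 × 2 = 20
Convert 0x21 (hexadecimal) → 2×16 + 1 = 33 (decimal)
20 + 33 = 53
53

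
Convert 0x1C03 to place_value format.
Convert 0x1C03 (hexadecimal) → 1×4096 + 12×256 + 3 = 7171 (decimal)
Convert 7171 (decimal) → 7171 = 7×1000 + 1×100 + 7×10 + 1 → 7 thousands, 1 hundred, 7 tens, 1 one (place-value notation)
7 thousands, 1 hundred, 7 tens, 1 one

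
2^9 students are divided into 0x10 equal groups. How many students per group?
Convert 2^9 (power) → 512 (decimal)
Convert 0x10 (hexadecimal) → 1×16 = 16 (decimal)
Compute 512 ÷ 16 = 32
32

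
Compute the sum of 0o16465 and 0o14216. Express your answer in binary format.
Convert 0o16465 (octal) → 1×4096 + 6×512 + 4×64 + 6×8 + 5 = 7477 (decimal)
Convert 0o14216 (octal) → 1×4096 + 4×512 + 2×64 + 1×8 + 6 = 6286 (decimal)
Compute 7477 + 6286 = 13763
Convert 13763 (decimal) → 13763 = 8192 + 4096 + 1024 + 256 + 128 + 64 + 2 + 1 → 0b11010111000011 (binary)
0b11010111000011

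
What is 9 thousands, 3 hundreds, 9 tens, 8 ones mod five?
Convert 9 thousands, 3 hundreds, 9 tens, 8 ones (place-value notation) → 9×1000 + 3×100 + 9×10 + 8 = 9398 (decimal)
Convert five (English words) → 5 (decimal)
Compute 9398 mod 5 = 3
3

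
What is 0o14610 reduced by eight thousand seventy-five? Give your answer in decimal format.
Convert 0o14610 (octal) → 1×4096 + 4×512 + 6×64 + 1×8 = 6536 (decimal)
Convert eight thousand seventy-five (English words) → 8×1000 + 75 = 8075 (decimal)
Compute 6536 - 8075 = -1539
-1539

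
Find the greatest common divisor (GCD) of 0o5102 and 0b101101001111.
Convert 0o5102 (octal) → 5×512 + 1×64 + 2 = 2626 (decimal)
Convert 0b101101001111 (binary) → 2048 + 512 + 256 + 64 + 8 + 4 + 2 + 1 = 2895 (decimal)
Compute gcd(2626, 2895) = 1
1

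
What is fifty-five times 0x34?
Convert fifty-five (English words) → 55 (decimal)
Convert 0x34 (hexadecimal) → 3×16 + 4 = 52 (decimal)
Compute 55 × 52 = 2860
2860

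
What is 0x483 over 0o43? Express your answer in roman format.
Convert 0x483 (hexadecimal) → 4×256 + 8×16 + 3 = 1155 (decimal)
Convert 0o43 (octal) → 4×8 + 3 = 35 (decimal)
Compute 1155 ÷ 35 = 33
Convert 33 (decimal) → 33 = 10 + 10 + 10 + 1 + 1 + 1 → XXXIII (Roman numeral)
XXXIII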